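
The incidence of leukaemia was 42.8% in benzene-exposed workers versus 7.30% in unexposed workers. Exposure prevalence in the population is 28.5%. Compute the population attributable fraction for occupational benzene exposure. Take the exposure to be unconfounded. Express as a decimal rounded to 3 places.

PAF ≈ 0.581

p₁ = 0.428, p₀ = 0.073.
Overall risk P(Y=1) = π·p₁ + (1−π)·p₀ = 0.285×0.428 + 0.715×0.073 = 0.17417.
Under exogeneity, PAF = [P(Y=1) − p₀] / P(Y=1).
PAF = (0.17417 − 0.073) / 0.17417 ≈ 0.5809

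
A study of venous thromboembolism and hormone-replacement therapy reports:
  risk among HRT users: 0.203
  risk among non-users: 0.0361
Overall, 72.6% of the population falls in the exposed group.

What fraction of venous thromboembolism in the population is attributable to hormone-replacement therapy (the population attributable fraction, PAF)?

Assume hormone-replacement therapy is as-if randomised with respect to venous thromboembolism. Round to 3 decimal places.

PAF ≈ 0.770

Let p₁ = 0.203, p₀ = 0.0361.
Overall risk P(Y=1) = π·p₁ + (1−π)·p₀ = 0.726×0.203 + 0.274×0.0361 = 0.15727.
Under exogeneity, PAF = [P(Y=1) − p₀] / P(Y=1).
PAF = (0.15727 − 0.0361) / 0.15727 ≈ 0.7705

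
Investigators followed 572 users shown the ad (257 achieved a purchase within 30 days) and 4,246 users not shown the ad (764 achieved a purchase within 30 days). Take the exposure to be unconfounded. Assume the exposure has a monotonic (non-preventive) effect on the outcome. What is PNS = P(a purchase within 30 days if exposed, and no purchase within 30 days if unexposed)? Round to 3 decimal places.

PNS ≈ 0.269

p₁ = P(outcome | exposed) = 257/572 = 0.4493
p₀ = P(outcome | unexposed) = 764/4246 = 0.17993
Under exogeneity and monotonicity, PNS = p₁ − p₀.
PNS = 0.4493 − 0.17993 = 0.26937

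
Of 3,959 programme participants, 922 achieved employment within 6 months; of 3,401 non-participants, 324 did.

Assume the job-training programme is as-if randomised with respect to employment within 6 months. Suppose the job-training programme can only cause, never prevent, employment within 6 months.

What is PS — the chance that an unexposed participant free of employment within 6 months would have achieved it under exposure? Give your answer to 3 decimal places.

PS ≈ 0.152

p₁ = P(outcome | exposed) = 922/3959 = 0.23289
p₀ = P(outcome | unexposed) = 324/3401 = 0.095266
Under exogeneity and monotonicity, PS = (p₁ − p₀) / (1 − p₀).
PS = (0.23289 − 0.095266) / (1 − 0.095266) = 0.13762 / 0.90473 ≈ 0.1521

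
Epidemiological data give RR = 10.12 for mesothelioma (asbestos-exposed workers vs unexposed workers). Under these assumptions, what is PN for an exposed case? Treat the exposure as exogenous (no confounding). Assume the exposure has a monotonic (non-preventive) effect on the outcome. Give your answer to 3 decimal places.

PN ≈ 0.901

Under exogeneity and monotonicity, PN = (RR − 1) / RR = 1 − 1/RR.
PN = (10.12 − 1) / 10.12 = 9.12 / 10.12 ≈ 0.9012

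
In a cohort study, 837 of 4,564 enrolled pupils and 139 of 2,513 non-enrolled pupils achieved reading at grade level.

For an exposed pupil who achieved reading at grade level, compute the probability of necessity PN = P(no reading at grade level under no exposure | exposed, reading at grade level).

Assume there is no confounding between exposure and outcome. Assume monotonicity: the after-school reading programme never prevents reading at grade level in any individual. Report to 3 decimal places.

PN ≈ 0.698

p₁ = P(outcome | exposed) = 837/4564 = 0.18339
p₀ = P(outcome | unexposed) = 139/2513 = 0.055312
Under exogeneity and monotonicity, PN = (p₁ − p₀) / p₁.
PN = (0.18339 − 0.055312) / 0.18339 = 0.12808 / 0.18339 ≈ 0.6984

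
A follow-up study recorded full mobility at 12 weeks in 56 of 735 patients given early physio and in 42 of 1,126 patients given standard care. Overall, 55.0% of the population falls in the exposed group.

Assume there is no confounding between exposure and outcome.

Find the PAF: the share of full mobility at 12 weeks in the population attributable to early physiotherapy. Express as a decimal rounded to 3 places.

PAF ≈ 0.364

p₁ = P(outcome | exposed) = 56/735 = 0.07619
p₀ = P(outcome | unexposed) = 42/1126 = 0.0373
Overall risk P(Y=1) = π·p₁ + (1−π)·p₀ = 0.55×0.07619 + 0.45×0.0373 = 0.05869.
Under exogeneity, PAF = [P(Y=1) − p₀] / P(Y=1).
PAF = (0.05869 − 0.0373) / 0.05869 ≈ 0.3645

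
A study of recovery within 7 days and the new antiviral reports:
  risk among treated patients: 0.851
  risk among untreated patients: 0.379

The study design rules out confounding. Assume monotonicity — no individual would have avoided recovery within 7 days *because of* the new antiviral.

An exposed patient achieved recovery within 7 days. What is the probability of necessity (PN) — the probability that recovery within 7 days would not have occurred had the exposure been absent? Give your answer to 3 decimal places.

Let p₁ = 0.851, p₀ = 0.379.
Under exogeneity and monotonicity, PN = (p₁ − p₀) / p₁.
PN = (0.851 − 0.379) / 0.851 = 0.472 / 0.851 ≈ 0.5546

PN ≈ 0.555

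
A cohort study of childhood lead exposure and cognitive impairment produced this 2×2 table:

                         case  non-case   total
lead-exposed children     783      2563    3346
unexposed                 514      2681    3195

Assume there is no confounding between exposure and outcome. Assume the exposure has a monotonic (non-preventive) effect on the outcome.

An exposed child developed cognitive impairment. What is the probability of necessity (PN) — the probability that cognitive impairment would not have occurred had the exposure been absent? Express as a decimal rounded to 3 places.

p₁ = P(outcome | exposed) = 783/3346 = 0.23401
p₀ = P(outcome | unexposed) = 514/3195 = 0.16088
Under exogeneity and monotonicity, PN = (p₁ − p₀) / p₁.
PN = (0.23401 − 0.16088) / 0.23401 = 0.073134 / 0.23401 ≈ 0.3125

PN ≈ 0.313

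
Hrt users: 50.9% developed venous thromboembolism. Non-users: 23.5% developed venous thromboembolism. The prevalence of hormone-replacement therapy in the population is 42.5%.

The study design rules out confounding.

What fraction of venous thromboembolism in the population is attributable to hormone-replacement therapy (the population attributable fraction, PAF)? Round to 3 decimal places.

PAF ≈ 0.331

p₁ = 0.509, p₀ = 0.235.
Overall risk P(Y=1) = π·p₁ + (1−π)·p₀ = 0.425×0.509 + 0.575×0.235 = 0.35145.
Under exogeneity, PAF = [P(Y=1) − p₀] / P(Y=1).
PAF = (0.35145 − 0.235) / 0.35145 ≈ 0.3313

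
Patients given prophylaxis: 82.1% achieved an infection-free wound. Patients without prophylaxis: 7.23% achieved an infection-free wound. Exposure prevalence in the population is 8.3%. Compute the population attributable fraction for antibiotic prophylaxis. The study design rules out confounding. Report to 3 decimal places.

PAF ≈ 0.462

p₁ = 0.821, p₀ = 0.0723.
Overall risk P(Y=1) = π·p₁ + (1−π)·p₀ = 0.083×0.821 + 0.917×0.0723 = 0.13444.
Under exogeneity, PAF = [P(Y=1) − p₀] / P(Y=1).
PAF = (0.13444 − 0.0723) / 0.13444 ≈ 0.4622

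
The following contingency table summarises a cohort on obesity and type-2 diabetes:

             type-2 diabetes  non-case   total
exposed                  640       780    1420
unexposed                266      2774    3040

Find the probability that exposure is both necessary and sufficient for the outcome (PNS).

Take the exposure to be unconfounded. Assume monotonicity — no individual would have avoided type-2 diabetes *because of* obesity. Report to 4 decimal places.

p₁ = P(outcome | exposed) = 640/1420 = 0.4507
p₀ = P(outcome | unexposed) = 266/3040 = 0.0875
Under exogeneity and monotonicity, PNS = p₁ − p₀.
PNS = 0.4507 − 0.0875 = 0.3632

PNS ≈ 0.3632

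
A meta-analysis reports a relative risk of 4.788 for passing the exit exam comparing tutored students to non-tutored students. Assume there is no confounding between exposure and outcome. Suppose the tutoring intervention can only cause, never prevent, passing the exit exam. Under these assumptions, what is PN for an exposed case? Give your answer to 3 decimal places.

PN ≈ 0.791

Under exogeneity and monotonicity, PN = (RR − 1) / RR = 1 − 1/RR.
PN = (4.788 − 1) / 4.788 = 3.788 / 4.788 ≈ 0.7911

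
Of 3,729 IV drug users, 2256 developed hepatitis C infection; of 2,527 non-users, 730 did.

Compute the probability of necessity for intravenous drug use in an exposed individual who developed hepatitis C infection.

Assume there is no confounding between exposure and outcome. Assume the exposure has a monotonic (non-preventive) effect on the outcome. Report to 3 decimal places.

p₁ = P(outcome | exposed) = 2256/3729 = 0.60499
p₀ = P(outcome | unexposed) = 730/2527 = 0.28888
Under exogeneity and monotonicity, PN = (p₁ − p₀) / p₁.
PN = (0.60499 − 0.28888) / 0.60499 = 0.31611 / 0.60499 ≈ 0.5225

PN ≈ 0.523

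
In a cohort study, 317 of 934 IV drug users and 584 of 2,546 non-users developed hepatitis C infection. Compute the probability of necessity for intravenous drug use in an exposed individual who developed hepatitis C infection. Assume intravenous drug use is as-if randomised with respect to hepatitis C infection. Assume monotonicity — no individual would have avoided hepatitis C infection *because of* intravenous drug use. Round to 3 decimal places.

PN ≈ 0.324

p₁ = P(outcome | exposed) = 317/934 = 0.3394
p₀ = P(outcome | unexposed) = 584/2546 = 0.22938
Under exogeneity and monotonicity, PN = (p₁ − p₀) / p₁.
PN = (0.3394 − 0.22938) / 0.3394 = 0.11002 / 0.3394 ≈ 0.3242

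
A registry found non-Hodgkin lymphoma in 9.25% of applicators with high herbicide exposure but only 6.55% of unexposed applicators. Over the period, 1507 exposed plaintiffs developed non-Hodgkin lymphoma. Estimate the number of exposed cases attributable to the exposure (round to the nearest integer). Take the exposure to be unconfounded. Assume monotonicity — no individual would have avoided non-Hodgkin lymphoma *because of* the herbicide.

about 440 cases

p₁ = 0.0925, p₀ = 0.0655.
PN = (p₁ − p₀)/p₁ = (0.0925 − 0.0655) / 0.0925 ≈ 0.29189.
Attributable cases ≈ PN × (exposed cases) = 0.29189 × 1507 ≈ 439.88.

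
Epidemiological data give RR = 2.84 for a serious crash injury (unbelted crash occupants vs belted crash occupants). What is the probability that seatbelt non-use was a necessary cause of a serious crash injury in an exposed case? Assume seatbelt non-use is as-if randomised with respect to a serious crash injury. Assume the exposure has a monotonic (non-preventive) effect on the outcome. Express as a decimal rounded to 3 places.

Under exogeneity and monotonicity, PN = (RR − 1) / RR = 1 − 1/RR.
PN = (2.84 − 1) / 2.84 = 1.84 / 2.84 ≈ 0.6479

PN ≈ 0.648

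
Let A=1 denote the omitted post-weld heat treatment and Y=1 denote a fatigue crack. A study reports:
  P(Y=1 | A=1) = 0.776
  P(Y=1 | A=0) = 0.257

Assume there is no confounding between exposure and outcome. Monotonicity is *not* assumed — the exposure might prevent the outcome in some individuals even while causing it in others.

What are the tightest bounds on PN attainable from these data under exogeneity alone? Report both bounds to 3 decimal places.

0.669 ≤ PN ≤ 0.957

Let p₁ = 0.776, p₀ = 0.257.
Under exogeneity alone the bounds on PN are max{0,(p₁−p₀)/p₁} ≤ PN ≤ min{1,(1−p₀)/p₁}.
  lower = (p₁ − p₀)/p₁ = 0.519 / 0.776 ≈ 0.6688
  upper = min{1, (1 − p₀)/p₁} = 0.743 / 0.776 ≈ 0.9575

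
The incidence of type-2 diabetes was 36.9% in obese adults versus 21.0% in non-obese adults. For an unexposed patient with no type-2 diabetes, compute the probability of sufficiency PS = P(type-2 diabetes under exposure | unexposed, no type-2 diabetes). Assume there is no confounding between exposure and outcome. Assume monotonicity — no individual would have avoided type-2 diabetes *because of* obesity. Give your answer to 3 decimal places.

p₁ = 0.369, p₀ = 0.21.
Under exogeneity and monotonicity, PS = (p₁ − p₀) / (1 − p₀).
PS = (0.369 − 0.21) / (1 − 0.21) = 0.159 / 0.79 ≈ 0.2013

PS ≈ 0.201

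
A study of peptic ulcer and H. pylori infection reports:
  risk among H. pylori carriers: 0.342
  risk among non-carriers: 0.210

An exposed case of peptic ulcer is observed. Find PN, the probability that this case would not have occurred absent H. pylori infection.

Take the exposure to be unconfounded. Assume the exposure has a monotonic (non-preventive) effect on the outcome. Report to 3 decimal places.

Let p₁ = 0.342, p₀ = 0.21.
Under exogeneity and monotonicity, PN = (p₁ − p₀) / p₁.
PN = (0.342 − 0.21) / 0.342 = 0.132 / 0.342 ≈ 0.3860

PN ≈ 0.386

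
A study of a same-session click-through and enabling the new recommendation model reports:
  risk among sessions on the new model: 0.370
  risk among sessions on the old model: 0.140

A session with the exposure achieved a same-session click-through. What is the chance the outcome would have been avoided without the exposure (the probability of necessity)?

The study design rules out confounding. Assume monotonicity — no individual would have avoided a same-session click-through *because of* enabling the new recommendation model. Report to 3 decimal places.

Let p₁ = 0.37, p₀ = 0.14.
Under exogeneity and monotonicity, PN = (p₁ − p₀) / p₁.
PN = (0.37 − 0.14) / 0.37 = 0.23 / 0.37 ≈ 0.6216

PN ≈ 0.622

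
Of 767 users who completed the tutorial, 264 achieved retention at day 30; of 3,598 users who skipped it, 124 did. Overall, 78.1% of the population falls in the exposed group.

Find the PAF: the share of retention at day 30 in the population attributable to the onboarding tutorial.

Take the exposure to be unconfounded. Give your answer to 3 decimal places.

PAF ≈ 0.875

p₁ = P(outcome | exposed) = 264/767 = 0.3442
p₀ = P(outcome | unexposed) = 124/3598 = 0.034464
Overall risk P(Y=1) = π·p₁ + (1−π)·p₀ = 0.781×0.3442 + 0.219×0.034464 = 0.27637.
Under exogeneity, PAF = [P(Y=1) − p₀] / P(Y=1).
PAF = (0.27637 − 0.034464) / 0.27637 ≈ 0.8753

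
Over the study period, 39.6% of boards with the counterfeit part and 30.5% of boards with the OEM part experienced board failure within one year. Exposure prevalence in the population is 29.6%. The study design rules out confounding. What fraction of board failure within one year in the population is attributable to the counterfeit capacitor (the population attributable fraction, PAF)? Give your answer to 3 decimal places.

p₁ = 0.396, p₀ = 0.305.
Overall risk P(Y=1) = π·p₁ + (1−π)·p₀ = 0.296×0.396 + 0.704×0.305 = 0.33194.
Under exogeneity, PAF = [P(Y=1) − p₀] / P(Y=1).
PAF = (0.33194 − 0.305) / 0.33194 ≈ 0.0811

PAF ≈ 0.081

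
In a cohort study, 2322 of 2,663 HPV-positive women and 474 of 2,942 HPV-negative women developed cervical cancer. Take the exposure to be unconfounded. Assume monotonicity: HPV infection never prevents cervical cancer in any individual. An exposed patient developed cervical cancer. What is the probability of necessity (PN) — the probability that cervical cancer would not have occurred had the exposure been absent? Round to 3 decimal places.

p₁ = P(outcome | exposed) = 2322/2663 = 0.87195
p₀ = P(outcome | unexposed) = 474/2942 = 0.16111
Under exogeneity and monotonicity, PN = (p₁ − p₀) / p₁.
PN = (0.87195 − 0.16111) / 0.87195 = 0.71083 / 0.87195 ≈ 0.8152

PN ≈ 0.815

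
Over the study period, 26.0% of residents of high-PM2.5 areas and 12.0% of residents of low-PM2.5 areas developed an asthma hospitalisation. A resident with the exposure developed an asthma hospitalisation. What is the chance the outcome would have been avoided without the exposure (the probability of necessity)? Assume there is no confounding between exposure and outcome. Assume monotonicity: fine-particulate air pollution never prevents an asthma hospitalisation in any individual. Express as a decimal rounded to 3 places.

p₁ = 0.26, p₀ = 0.12.
Under exogeneity and monotonicity, PN = (p₁ − p₀) / p₁.
PN = (0.26 − 0.12) / 0.26 = 0.14 / 0.26 ≈ 0.5385

PN ≈ 0.538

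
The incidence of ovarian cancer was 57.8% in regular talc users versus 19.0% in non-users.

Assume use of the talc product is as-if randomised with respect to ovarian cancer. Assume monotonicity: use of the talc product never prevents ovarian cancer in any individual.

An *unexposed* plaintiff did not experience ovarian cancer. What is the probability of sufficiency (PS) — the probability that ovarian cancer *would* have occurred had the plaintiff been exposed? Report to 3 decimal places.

p₁ = 0.578, p₀ = 0.19.
Under exogeneity and monotonicity, PS = (p₁ − p₀) / (1 − p₀).
PS = (0.578 − 0.19) / (1 − 0.19) = 0.388 / 0.81 ≈ 0.4790

PS ≈ 0.479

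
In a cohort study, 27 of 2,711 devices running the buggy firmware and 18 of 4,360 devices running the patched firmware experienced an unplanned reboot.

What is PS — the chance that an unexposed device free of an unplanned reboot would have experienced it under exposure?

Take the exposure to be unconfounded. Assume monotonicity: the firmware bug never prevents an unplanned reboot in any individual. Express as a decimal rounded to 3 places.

p₁ = P(outcome | exposed) = 27/2711 = 0.0099594
p₀ = P(outcome | unexposed) = 18/4360 = 0.0041284
Under exogeneity and monotonicity, PS = (p₁ − p₀) / (1 − p₀).
PS = (0.0099594 − 0.0041284) / (1 − 0.0041284) = 0.005831 / 0.99587 ≈ 0.0059

PS ≈ 0.006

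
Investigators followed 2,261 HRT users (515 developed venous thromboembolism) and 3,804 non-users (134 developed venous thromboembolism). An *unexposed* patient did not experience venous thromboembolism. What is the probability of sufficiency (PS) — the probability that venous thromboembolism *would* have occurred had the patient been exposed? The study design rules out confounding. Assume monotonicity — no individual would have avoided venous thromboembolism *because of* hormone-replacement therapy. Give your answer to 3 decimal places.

PS ≈ 0.200

p₁ = P(outcome | exposed) = 515/2261 = 0.22778
p₀ = P(outcome | unexposed) = 134/3804 = 0.035226
Under exogeneity and monotonicity, PS = (p₁ − p₀) / (1 − p₀).
PS = (0.22778 − 0.035226) / (1 − 0.035226) = 0.19255 / 0.96477 ≈ 0.1996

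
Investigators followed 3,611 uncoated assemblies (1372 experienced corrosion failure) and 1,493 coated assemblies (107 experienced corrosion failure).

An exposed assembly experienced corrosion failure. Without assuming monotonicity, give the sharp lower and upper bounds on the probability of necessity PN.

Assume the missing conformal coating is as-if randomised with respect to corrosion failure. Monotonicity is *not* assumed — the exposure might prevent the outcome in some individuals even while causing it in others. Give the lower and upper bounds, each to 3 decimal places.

0.811 ≤ PN ≤ 1.000

p₁ = P(outcome | exposed) = 1372/3611 = 0.37995
p₀ = P(outcome | unexposed) = 107/1493 = 0.071668
Under exogeneity alone the bounds on PN are max{0,(p₁−p₀)/p₁} ≤ PN ≤ min{1,(1−p₀)/p₁}.
  lower = (p₁ − p₀)/p₁ = 0.30828 / 0.37995 ≈ 0.8114
  upper = min{1, (1 − p₀)/p₁} = 0.92833 / 0.37995 ≈ 2.4433 → capped at 1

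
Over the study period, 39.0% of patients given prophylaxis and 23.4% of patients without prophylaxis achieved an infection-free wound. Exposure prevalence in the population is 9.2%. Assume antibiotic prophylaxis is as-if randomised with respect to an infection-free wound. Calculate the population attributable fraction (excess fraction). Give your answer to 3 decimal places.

p₁ = 0.39, p₀ = 0.234.
Overall risk P(Y=1) = π·p₁ + (1−π)·p₀ = 0.092×0.39 + 0.908×0.234 = 0.24835.
Under exogeneity, PAF = [P(Y=1) − p₀] / P(Y=1).
PAF = (0.24835 − 0.234) / 0.24835 ≈ 0.0578

PAF ≈ 0.058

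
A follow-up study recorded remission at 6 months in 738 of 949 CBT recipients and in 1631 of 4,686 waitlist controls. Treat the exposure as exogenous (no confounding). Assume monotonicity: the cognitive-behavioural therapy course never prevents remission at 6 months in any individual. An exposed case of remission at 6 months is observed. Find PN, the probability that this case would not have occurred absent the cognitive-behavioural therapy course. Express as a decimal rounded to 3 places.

p₁ = P(outcome | exposed) = 738/949 = 0.77766
p₀ = P(outcome | unexposed) = 1631/4686 = 0.34806
Under exogeneity and monotonicity, PN = (p₁ − p₀) / p₁.
PN = (0.77766 − 0.34806) / 0.77766 = 0.4296 / 0.77766 ≈ 0.5524

PN ≈ 0.552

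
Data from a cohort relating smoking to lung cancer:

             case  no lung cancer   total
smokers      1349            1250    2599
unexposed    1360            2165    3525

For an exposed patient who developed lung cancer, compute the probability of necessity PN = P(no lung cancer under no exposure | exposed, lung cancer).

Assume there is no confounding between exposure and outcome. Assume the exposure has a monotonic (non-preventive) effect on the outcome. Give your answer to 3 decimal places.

p₁ = P(outcome | exposed) = 1349/2599 = 0.51905
p₀ = P(outcome | unexposed) = 1360/3525 = 0.38582
Under exogeneity and monotonicity, PN = (p₁ − p₀)/p₁.
PN = (0.51905 − 0.38582) / 0.51905 ≈ 0.2567

PN ≈ 0.257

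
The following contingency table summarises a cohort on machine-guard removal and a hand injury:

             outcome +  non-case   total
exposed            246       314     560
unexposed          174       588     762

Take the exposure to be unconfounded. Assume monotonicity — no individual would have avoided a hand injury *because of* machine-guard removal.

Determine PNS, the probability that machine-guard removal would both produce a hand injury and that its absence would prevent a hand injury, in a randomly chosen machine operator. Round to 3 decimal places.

PNS ≈ 0.211

p₁ = P(outcome | exposed) = 246/560 = 0.43929
p₀ = P(outcome | unexposed) = 174/762 = 0.22835
Under exogeneity and monotonicity, PNS = p₁ − p₀.
PNS = 0.43929 − 0.22835 = 0.21094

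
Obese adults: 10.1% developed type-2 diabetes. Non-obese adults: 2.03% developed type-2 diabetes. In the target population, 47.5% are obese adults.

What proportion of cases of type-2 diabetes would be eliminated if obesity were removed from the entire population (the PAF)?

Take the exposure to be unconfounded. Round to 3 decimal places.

p₁ = 0.101, p₀ = 0.0203.
Overall risk P(Y=1) = π·p₁ + (1−π)·p₀ = 0.475×0.101 + 0.525×0.0203 = 0.058632.
Under exogeneity, PAF = [P(Y=1) − p₀] / P(Y=1).
PAF = (0.058632 − 0.0203) / 0.058632 ≈ 0.6538

PAF ≈ 0.654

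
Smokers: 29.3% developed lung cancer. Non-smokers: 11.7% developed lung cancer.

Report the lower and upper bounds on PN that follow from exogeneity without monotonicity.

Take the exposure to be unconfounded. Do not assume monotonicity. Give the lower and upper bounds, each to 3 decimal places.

p₁ = 0.293, p₀ = 0.117.
Under exogeneity alone the bounds on PN are max{0,(p₁−p₀)/p₁} ≤ PN ≤ min{1,(1−p₀)/p₁}.
  lower = (p₁ − p₀)/p₁ = 0.176 / 0.293 ≈ 0.6007
  upper = min{1, (1 − p₀)/p₁} = 0.883 / 0.293 ≈ 3.0137 → capped at 1

0.601 ≤ PN ≤ 1.000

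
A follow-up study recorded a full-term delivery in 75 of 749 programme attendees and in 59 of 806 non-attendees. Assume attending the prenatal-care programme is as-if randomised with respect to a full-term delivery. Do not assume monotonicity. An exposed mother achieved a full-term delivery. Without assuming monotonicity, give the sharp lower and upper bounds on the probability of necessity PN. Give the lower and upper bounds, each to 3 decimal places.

0.269 ≤ PN ≤ 1.000

p₁ = P(outcome | exposed) = 75/749 = 0.10013
p₀ = P(outcome | unexposed) = 59/806 = 0.073201
Under exogeneity alone the bounds on PN are max{0,(p₁−p₀)/p₁} ≤ PN ≤ min{1,(1−p₀)/p₁}.
  lower = (p₁ − p₀)/p₁ = 0.026933 / 0.10013 ≈ 0.2690
  upper = min{1, (1 − p₀)/p₁} = 0.9268 / 0.10013 ≈ 9.2556 → capped at 1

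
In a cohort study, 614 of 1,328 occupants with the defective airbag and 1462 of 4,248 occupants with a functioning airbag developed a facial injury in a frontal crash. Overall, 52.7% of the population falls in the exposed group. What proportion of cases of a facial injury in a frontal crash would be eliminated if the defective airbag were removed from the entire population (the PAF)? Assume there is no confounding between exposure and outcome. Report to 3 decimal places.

p₁ = P(outcome | exposed) = 614/1328 = 0.46235
p₀ = P(outcome | unexposed) = 1462/4248 = 0.34416
Overall risk P(Y=1) = π·p₁ + (1−π)·p₀ = 0.527×0.46235 + 0.473×0.34416 = 0.40645.
Under exogeneity, PAF = [P(Y=1) − p₀] / P(Y=1).
PAF = (0.40645 − 0.34416) / 0.40645 ≈ 0.1532

PAF ≈ 0.153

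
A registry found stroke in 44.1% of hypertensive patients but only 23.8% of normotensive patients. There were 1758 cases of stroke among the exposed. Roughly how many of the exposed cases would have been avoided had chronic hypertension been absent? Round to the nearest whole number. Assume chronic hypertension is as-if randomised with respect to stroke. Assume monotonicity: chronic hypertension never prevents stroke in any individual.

about 809 cases

p₁ = 0.441, p₀ = 0.238.
PN = (p₁ − p₀)/p₁ = (0.441 − 0.238) / 0.441 ≈ 0.46032.
Attributable cases ≈ PN × (exposed cases) = 0.46032 × 1758 ≈ 809.24.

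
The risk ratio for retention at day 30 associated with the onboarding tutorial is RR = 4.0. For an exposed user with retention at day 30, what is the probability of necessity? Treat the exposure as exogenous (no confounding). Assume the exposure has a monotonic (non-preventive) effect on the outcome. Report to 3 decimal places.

Under exogeneity and monotonicity, PN = (RR − 1) / RR = 1 − 1/RR.
PN = (4.0 − 1) / 4.0 = 3 / 4.0 ≈ 0.7500

PN ≈ 0.750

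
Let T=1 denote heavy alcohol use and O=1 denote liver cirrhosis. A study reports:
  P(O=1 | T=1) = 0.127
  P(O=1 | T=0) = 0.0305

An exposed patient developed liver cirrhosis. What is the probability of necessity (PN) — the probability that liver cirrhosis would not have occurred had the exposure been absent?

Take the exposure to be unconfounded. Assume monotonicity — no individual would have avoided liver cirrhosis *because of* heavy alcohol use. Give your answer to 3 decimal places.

PN ≈ 0.760

Let p₁ = 0.127, p₀ = 0.0305.
Under exogeneity and monotonicity, PN = (p₁ − p₀) / p₁.
PN = (0.127 − 0.0305) / 0.127 = 0.0965 / 0.127 ≈ 0.7598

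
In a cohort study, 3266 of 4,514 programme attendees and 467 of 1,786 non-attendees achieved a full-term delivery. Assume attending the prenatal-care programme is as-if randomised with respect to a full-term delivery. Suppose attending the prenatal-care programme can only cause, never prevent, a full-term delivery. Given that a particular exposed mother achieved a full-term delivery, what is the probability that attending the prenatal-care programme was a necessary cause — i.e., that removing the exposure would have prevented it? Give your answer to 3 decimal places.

PN ≈ 0.639

p₁ = P(outcome | exposed) = 3266/4514 = 0.72353
p₀ = P(outcome | unexposed) = 467/1786 = 0.26148
Under exogeneity and monotonicity, PN = (p₁ − p₀) / p₁.
PN = (0.72353 − 0.26148) / 0.72353 = 0.46205 / 0.72353 ≈ 0.6386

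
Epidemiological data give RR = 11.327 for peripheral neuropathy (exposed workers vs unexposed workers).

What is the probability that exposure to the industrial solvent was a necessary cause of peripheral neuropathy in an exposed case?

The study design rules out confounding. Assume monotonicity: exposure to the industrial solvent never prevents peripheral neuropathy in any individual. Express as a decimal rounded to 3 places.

PN ≈ 0.912

Under exogeneity and monotonicity, PN = (RR − 1) / RR = 1 − 1/RR.
PN = (11.327 − 1) / 11.327 = 10.33 / 11.327 ≈ 0.9117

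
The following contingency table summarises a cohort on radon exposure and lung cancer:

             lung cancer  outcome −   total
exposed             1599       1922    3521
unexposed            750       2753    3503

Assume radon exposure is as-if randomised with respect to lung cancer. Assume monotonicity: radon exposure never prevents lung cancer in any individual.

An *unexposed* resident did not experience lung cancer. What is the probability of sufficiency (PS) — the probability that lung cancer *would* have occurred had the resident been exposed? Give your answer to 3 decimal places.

p₁ = P(outcome | exposed) = 1599/3521 = 0.45413
p₀ = P(outcome | unexposed) = 750/3503 = 0.2141
Under exogeneity and monotonicity, PS = (p₁ − p₀) / (1 − p₀).
PS = (0.45413 − 0.2141) / (1 − 0.2141) = 0.24003 / 0.7859 ≈ 0.3054

PS ≈ 0.305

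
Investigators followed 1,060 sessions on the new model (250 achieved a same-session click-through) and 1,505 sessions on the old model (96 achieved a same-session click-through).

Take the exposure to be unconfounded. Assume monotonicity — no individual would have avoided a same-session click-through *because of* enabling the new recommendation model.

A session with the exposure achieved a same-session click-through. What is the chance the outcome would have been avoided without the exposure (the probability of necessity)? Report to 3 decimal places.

PN ≈ 0.730

p₁ = P(outcome | exposed) = 250/1060 = 0.23585
p₀ = P(outcome | unexposed) = 96/1505 = 0.063787
Under exogeneity and monotonicity, PN = (p₁ − p₀) / p₁.
PN = (0.23585 − 0.063787) / 0.23585 = 0.17206 / 0.23585 ≈ 0.7295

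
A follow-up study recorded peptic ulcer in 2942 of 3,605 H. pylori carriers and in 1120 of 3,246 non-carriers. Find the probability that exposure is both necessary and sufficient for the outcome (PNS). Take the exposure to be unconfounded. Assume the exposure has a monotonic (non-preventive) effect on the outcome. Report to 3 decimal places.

PNS ≈ 0.471

p₁ = P(outcome | exposed) = 2942/3605 = 0.81609
p₀ = P(outcome | unexposed) = 1120/3246 = 0.34504
Under exogeneity and monotonicity, PNS = p₁ − p₀.
PNS = 0.81609 − 0.34504 = 0.47105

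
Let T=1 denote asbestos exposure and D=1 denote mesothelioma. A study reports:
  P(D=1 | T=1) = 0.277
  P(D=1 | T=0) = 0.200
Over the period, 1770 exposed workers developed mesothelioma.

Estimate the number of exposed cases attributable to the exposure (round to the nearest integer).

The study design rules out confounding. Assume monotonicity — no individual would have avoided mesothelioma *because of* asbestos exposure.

Let p₁ = 0.277, p₀ = 0.2.
PN = (p₁ − p₀)/p₁ = (0.277 − 0.2) / 0.277 ≈ 0.27798.
Attributable cases ≈ PN × (exposed cases) = 0.27798 × 1770 ≈ 492.02.

about 492 cases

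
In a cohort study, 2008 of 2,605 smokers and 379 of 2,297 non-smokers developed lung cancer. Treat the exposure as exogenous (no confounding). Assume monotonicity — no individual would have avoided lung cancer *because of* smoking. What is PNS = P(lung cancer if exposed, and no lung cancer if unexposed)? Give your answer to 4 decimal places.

p₁ = P(outcome | exposed) = 2008/2605 = 0.77083
p₀ = P(outcome | unexposed) = 379/2297 = 0.165
Under exogeneity and monotonicity, PNS = p₁ − p₀.
PNS = 0.77083 − 0.165 = 0.60583

PNS ≈ 0.6058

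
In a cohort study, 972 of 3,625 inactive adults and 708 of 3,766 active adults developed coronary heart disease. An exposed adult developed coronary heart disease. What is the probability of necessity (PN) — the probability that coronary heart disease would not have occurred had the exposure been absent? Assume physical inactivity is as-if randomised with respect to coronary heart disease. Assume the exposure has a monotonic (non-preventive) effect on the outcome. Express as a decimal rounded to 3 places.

p₁ = P(outcome | exposed) = 972/3625 = 0.26814
p₀ = P(outcome | unexposed) = 708/3766 = 0.188
Under exogeneity and monotonicity, PN = (p₁ − p₀) / p₁.
PN = (0.26814 − 0.188) / 0.26814 = 0.08014 / 0.26814 ≈ 0.2989

PN ≈ 0.299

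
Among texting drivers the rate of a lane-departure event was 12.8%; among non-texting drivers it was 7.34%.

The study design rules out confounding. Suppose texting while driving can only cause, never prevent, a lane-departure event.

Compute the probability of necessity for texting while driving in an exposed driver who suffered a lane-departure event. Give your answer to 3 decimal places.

PN ≈ 0.427

p₁ = 0.128, p₀ = 0.0734.
Under exogeneity and monotonicity, PN = (p₁ − p₀) / p₁.
PN = (0.128 − 0.0734) / 0.128 = 0.0546 / 0.128 ≈ 0.4266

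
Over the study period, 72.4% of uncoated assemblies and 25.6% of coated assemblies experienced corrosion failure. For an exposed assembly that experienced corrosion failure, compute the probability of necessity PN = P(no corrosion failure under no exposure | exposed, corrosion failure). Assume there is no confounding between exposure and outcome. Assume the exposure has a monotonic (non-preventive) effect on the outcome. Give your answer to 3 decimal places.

PN ≈ 0.646

p₁ = 0.724, p₀ = 0.256.
Under exogeneity and monotonicity, PN = (p₁ − p₀) / p₁.
PN = (0.724 − 0.256) / 0.724 = 0.468 / 0.724 ≈ 0.6464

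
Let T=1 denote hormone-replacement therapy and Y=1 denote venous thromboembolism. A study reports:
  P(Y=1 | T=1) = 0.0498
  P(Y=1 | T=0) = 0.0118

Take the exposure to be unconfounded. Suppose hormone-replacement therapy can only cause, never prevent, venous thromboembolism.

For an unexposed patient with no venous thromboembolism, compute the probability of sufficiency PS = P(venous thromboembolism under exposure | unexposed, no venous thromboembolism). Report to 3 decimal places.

Let p₁ = 0.0498, p₀ = 0.0118.
Under exogeneity and monotonicity, PS = (p₁ − p₀) / (1 − p₀).
PS = (0.0498 − 0.0118) / (1 − 0.0118) = 0.038 / 0.9882 ≈ 0.0385

PS ≈ 0.038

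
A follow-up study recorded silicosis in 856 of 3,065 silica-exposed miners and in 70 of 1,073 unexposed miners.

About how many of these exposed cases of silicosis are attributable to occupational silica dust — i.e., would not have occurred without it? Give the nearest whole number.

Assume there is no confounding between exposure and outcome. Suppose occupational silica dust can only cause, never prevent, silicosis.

p₁ = P(outcome | exposed) = 856/3065 = 0.27928
p₀ = P(outcome | unexposed) = 70/1073 = 0.065238
PN = (p₁ − p₀)/p₁ = (0.27928 − 0.065238) / 0.27928 ≈ 0.76641.
Attributable cases ≈ PN × (exposed cases) = 0.76641 × 856 ≈ 656.05.

about 656 cases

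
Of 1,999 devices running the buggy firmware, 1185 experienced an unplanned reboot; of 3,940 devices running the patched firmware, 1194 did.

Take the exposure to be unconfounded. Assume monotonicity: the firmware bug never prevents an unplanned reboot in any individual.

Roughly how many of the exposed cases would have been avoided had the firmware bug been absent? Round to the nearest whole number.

about 579 cases

p₁ = P(outcome | exposed) = 1185/1999 = 0.5928
p₀ = P(outcome | unexposed) = 1194/3940 = 0.30305
PN = (p₁ − p₀)/p₁ = (0.5928 − 0.30305) / 0.5928 ≈ 0.48879.
Attributable cases ≈ PN × (exposed cases) = 0.48879 × 1185 ≈ 579.21.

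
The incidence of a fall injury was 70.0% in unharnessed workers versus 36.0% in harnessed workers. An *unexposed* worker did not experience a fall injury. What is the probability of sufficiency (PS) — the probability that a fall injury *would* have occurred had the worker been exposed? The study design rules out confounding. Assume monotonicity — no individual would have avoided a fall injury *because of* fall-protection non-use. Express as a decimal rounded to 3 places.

p₁ = 0.7, p₀ = 0.36.
Under exogeneity and monotonicity, PS = (p₁ − p₀) / (1 − p₀).
PS = (0.7 − 0.36) / (1 − 0.36) = 0.34 / 0.64 ≈ 0.5312

PS ≈ 0.531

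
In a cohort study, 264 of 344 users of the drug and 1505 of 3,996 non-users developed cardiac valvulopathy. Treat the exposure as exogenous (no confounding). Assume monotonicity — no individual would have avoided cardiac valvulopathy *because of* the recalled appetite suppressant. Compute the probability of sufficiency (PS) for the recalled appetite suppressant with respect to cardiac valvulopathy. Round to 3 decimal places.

PS ≈ 0.627

p₁ = P(outcome | exposed) = 264/344 = 0.76744
p₀ = P(outcome | unexposed) = 1505/3996 = 0.37663
Under exogeneity and monotonicity, PS = (p₁ − p₀) / (1 − p₀).
PS = (0.76744 − 0.37663) / (1 − 0.37663) = 0.39082 / 0.62337 ≈ 0.6269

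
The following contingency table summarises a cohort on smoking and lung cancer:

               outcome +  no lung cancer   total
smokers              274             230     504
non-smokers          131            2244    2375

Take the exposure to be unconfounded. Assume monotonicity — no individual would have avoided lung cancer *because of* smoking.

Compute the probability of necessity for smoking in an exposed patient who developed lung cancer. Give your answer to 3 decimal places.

p₁ = P(outcome | exposed) = 274/504 = 0.54365
p₀ = P(outcome | unexposed) = 131/2375 = 0.055158
Under exogeneity and monotonicity, PN = (p₁ − p₀)/p₁.
PN = (0.54365 − 0.055158) / 0.54365 ≈ 0.8985

PN ≈ 0.899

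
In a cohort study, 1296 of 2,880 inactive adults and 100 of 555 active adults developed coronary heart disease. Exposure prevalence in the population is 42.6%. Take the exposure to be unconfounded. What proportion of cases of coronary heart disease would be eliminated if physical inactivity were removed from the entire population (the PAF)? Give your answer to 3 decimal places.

PAF ≈ 0.389

p₁ = P(outcome | exposed) = 1296/2880 = 0.45
p₀ = P(outcome | unexposed) = 100/555 = 0.18018
Overall risk P(Y=1) = π·p₁ + (1−π)·p₀ = 0.426×0.45 + 0.574×0.18018 = 0.29512.
Under exogeneity, PAF = [P(Y=1) − p₀] / P(Y=1).
PAF = (0.29512 − 0.18018) / 0.29512 ≈ 0.3895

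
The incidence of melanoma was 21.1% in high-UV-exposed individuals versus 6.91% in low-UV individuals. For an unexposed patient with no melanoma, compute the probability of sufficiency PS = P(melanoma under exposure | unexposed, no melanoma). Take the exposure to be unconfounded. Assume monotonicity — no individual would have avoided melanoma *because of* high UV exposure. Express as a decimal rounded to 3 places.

p₁ = 0.211, p₀ = 0.0691.
Under exogeneity and monotonicity, PS = (p₁ − p₀) / (1 − p₀).
PS = (0.211 − 0.0691) / (1 − 0.0691) = 0.1419 / 0.9309 ≈ 0.1524

PS ≈ 0.152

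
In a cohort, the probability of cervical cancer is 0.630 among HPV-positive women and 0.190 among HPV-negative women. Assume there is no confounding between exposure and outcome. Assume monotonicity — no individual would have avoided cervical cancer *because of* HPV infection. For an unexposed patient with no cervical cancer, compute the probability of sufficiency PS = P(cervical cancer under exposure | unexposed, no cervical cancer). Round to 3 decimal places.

Let p₁ = 0.63, p₀ = 0.19.
Under exogeneity and monotonicity, PS = (p₁ − p₀) / (1 − p₀).
PS = (0.63 − 0.19) / (1 − 0.19) = 0.44 / 0.81 ≈ 0.5432

PS ≈ 0.543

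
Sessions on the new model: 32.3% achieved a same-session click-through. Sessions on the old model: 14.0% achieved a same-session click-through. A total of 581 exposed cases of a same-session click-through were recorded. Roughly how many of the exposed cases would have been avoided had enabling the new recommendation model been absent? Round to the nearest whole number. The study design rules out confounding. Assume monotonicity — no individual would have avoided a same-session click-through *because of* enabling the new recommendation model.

p₁ = 0.323, p₀ = 0.14.
PN = (p₁ − p₀)/p₁ = (0.323 − 0.14) / 0.323 ≈ 0.56656.
Attributable cases ≈ PN × (exposed cases) = 0.56656 × 581 ≈ 329.17.

about 329 cases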